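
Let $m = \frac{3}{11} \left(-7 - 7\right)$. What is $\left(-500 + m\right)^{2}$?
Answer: $\frac{30713764}{121} \approx 2.5383 \cdot 10^{5}$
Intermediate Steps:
$m = - \frac{42}{11}$ ($m = 3 \cdot \frac{1}{11} \left(-14\right) = \frac{3}{11} \left(-14\right) = - \frac{42}{11} \approx -3.8182$)
$\left(-500 + m\right)^{2} = \left(-500 - \frac{42}{11}\right)^{2} = \left(- \frac{5542}{11}\right)^{2} = \frac{30713764}{121}$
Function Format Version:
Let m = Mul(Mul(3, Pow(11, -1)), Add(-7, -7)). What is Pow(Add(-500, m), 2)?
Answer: Rational(30713764, 121) ≈ 2.5383e+5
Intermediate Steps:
m = Rational(-42, 11) (m = Mul(Mul(3, Rational(1, 11)), -14) = Mul(Rational(3, 11), -14) = Rational(-42, 11) ≈ -3.8182)
Pow(Add(-500, m), 2) = Pow(Add(-500, Rational(-42, 11)), 2) = Pow(Rational(-5542, 11), 2) = Rational(30713764, 121)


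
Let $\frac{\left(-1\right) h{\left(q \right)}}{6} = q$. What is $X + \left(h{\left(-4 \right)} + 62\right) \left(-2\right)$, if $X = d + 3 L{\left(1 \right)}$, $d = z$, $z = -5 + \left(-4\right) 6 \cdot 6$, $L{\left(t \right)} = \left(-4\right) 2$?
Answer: $-345$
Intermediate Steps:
$L{\left(t \right)} = -8$
$h{\left(q \right)} = - 6 q$
$z = -149$ ($z = -5 - 144 = -149$)
$d = -149$
$X = -173$ ($X = -149 + 3 \left(-8\right) = -149 - 24 = -173$)
$X + \left(h{\left(-4 \right)} + 62\right) \left(-2\right) = -173 + \left(\left(-6\right) \left(-4\right) + 62\right) \left(-2\right) = -173 + \left(24 + 62\right) \left(-2\right) = -173 + 86 \left(-2\right) = -173 - 172 = -345$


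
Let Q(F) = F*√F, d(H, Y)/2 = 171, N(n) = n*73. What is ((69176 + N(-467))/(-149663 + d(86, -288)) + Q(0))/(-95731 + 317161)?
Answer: -2339/2204276602 ≈ -1.0611e-6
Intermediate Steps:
N(n) = 73*n
d(H, Y) = 342 (d(H, Y) = 2*171 = 342)
Q(F) = F^(3/2)
((69176 + N(-467))/(-149663 + d(86, -288)) + Q(0))/(-95731 + 317161) = ((69176 + 73*(-467))/(-149663 + 342) + 0^(3/2))/(-95731 + 317161) = ((69176 - 34091)/(-149321) + 0)/221430 = (35085*(-1/149321) + 0)*(1/221430) = (-35085/149321 + 0)*(1/221430) = -35085/149321*1/221430 = -2339/2204276602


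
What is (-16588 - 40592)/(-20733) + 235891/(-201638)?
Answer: 2212977579/1393520218 ≈ 1.5880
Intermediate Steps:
(-16588 - 40592)/(-20733) + 235891/(-201638) = -57180*(-1/20733) + 235891*(-1/201638) = 19060/6911 - 235891/201638 = 2212977579/1393520218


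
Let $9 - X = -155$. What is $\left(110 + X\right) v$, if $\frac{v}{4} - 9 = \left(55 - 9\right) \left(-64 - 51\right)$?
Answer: $-5787976$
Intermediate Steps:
$X = 164$ ($X = 9 - -155 = 9 + 155 = 164$)
$v = -21124$ ($v = 36 + 4 \left(55 - 9\right) \left(-64 - 51\right) = 36 + 4 \cdot 46 \left(-115\right) = 36 + 4 \left(-5290\right) = 36 - 21160 = -21124$)
$\left(110 + X\right) v = \left(110 + 164\right) \left(-21124\right) = 274 \left(-21124\right) = -5787976$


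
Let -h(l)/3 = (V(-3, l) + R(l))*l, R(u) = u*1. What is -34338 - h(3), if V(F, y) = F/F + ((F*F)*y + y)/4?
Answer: -68469/2 ≈ -34235.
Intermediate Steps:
R(u) = u
V(F, y) = 1 + y/4 + y*F**2/4 (V(F, y) = 1 + (F**2*y + y)*(1/4) = 1 + (y*F**2 + y)*(1/4) = 1 + (y + y*F**2)*(1/4) = 1 + (y/4 + y*F**2/4) = 1 + y/4 + y*F**2/4)
h(l) = -3*l*(1 + 7*l/2) (h(l) = -3*((1 + l/4 + (1/4)*l*(-3)**2) + l)*l = -3*((1 + l/4 + (1/4)*l*9) + l)*l = -3*((1 + l/4 + 9*l/4) + l)*l = -3*((1 + 5*l/2) + l)*l = -3*(1 + 7*l/2)*l = -3*l*(1 + 7*l/2))
-34338 - h(3) = -34338 - (-3)*3*(2 + 7*3)/2 = -34338 - (-3)*3*(2 + 21)/2 = -34338 - (-3)*3*23/2 = -34338 - 1*(-207/2) = -34338 + 207/2 = -68469/2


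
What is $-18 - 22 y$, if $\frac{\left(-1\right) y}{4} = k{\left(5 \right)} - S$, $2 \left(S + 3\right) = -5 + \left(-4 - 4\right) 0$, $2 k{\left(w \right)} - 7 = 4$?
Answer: $950$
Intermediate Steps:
$k{\left(w \right)} = \frac{11}{2}$ ($k{\left(w \right)} = \frac{7}{2} + \frac{1}{2} \cdot 4 = \frac{7}{2} + 2 = \frac{11}{2}$)
$S = - \frac{11}{2}$ ($S = -3 + \frac{-5 + \left(-4 - 4\right) 0}{2} = -3 + \frac{-5 - 0}{2} = -3 + \frac{-5 + 0}{2} = -3 + \frac{1}{2} \left(-5\right) = -3 - \frac{5}{2} = - \frac{11}{2} \approx -5.5$)
$y = -44$ ($y = - 4 \left(\frac{11}{2} - - \frac{11}{2}\right) = - 4 \left(\frac{11}{2} + \frac{11}{2}\right) = \left(-4\right) 11 = -44$)
$-18 - 22 y = -18 - -968 = -18 + 968 = 950$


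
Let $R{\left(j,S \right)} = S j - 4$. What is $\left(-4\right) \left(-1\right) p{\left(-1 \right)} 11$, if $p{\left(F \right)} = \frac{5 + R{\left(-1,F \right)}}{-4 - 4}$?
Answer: $-11$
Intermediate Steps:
$R{\left(j,S \right)} = -4 + S j$
$p{\left(F \right)} = - \frac{1}{8} + \frac{F}{8}$ ($p{\left(F \right)} = \frac{5 + \left(-4 + F \left(-1\right)\right)}{-4 - 4} = \frac{5 - \left(4 + F\right)}{-8} = \left(1 - F\right) \left(- \frac{1}{8}\right) = - \frac{1}{8} + \frac{F}{8}$)
$\left(-4\right) \left(-1\right) p{\left(-1 \right)} 11 = \left(-4\right) \left(-1\right) \left(- \frac{1}{8} + \frac{1}{8} \left(-1\right)\right) 11 = 4 \left(- \frac{1}{8} - \frac{1}{8}\right) 11 = 4 \left(- \frac{1}{4}\right) 11 = \left(-1\right) 11 = -11$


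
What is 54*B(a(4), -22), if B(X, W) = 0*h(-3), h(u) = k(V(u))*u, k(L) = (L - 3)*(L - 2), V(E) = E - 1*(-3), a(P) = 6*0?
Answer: 0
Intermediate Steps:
a(P) = 0
V(E) = 3 + E (V(E) = E + 3 = 3 + E)
k(L) = (-3 + L)*(-2 + L)
h(u) = u*(-9 + (3 + u)² - 5*u) (h(u) = (6 + (3 + u)² - 5*(3 + u))*u = (6 + (3 + u)² + (-15 - 5*u))*u = (-9 + (3 + u)² - 5*u)*u = u*(-9 + (3 + u)² - 5*u))
B(X, W) = 0 (B(X, W) = 0*((-3)²*(1 - 3)) = 0*(9*(-2)) = 0*(-18) = 0)
54*B(a(4), -22) = 54*0 = 0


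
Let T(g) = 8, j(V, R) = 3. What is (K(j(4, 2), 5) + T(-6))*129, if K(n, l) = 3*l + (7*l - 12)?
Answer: 5934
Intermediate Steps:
K(n, l) = -12 + 10*l (K(n, l) = 3*l + (-12 + 7*l) = -12 + 10*l)
(K(j(4, 2), 5) + T(-6))*129 = ((-12 + 10*5) + 8)*129 = ((-12 + 50) + 8)*129 = (38 + 8)*129 = 46*129 = 5934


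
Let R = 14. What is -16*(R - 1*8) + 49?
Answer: -47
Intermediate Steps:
-16*(R - 1*8) + 49 = -16*(14 - 1*8) + 49 = -16*(14 - 8) + 49 = -16*6 + 49 = -96 + 49 = -47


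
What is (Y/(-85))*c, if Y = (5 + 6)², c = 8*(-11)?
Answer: 10648/85 ≈ 125.27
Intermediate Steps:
c = -88
Y = 121 (Y = 11² = 121)
(Y/(-85))*c = (121/(-85))*(-88) = (121*(-1/85))*(-88) = -121/85*(-88) = 10648/85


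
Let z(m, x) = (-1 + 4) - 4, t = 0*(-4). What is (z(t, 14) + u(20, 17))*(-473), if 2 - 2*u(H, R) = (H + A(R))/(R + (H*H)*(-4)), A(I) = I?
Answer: -17501/3166 ≈ -5.5278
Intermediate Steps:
t = 0
z(m, x) = -1 (z(m, x) = 3 - 4 = -1)
u(H, R) = 1 - (H + R)/(2*(R - 4*H**2)) (u(H, R) = 1 - (H + R)/(2*(R + (H*H)*(-4))) = 1 - (H + R)/(2*(R + H**2*(-4))) = 1 - (H + R)/(2*(R - 4*H**2)))
(z(t, 14) + u(20, 17))*(-473) = (-1 + (20 - 1*17 + 8*20**2)/(2*(-1*17 + 4*20**2)))*(-473) = (-1 + (20 - 17 + 8*400)/(2*(-17 + 4*400)))*(-473) = (-1 + (20 - 17 + 3200)/(2*(-17 + 1600)))*(-473) = (-1 + (1/2)*3203/1583)*(-473) = (-1 + (1/2)*(1/1583)*3203)*(-473) = (-1 + 3203/3166)*(-473) = (37/3166)*(-473) = -17501/3166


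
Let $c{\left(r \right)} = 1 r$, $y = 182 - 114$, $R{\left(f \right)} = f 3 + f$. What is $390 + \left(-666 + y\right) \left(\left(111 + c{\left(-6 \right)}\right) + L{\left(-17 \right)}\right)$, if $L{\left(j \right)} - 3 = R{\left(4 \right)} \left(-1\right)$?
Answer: $-54626$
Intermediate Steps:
$R{\left(f \right)} = 4 f$ ($R{\left(f \right)} = 3 f + f = 4 f$)
$y = 68$ ($y = 182 - 114 = 68$)
$c{\left(r \right)} = r$
$L{\left(j \right)} = -13$ ($L{\left(j \right)} = 3 + 4 \cdot 4 \left(-1\right) = 3 + 16 \left(-1\right) = 3 - 16 = -13$)
$390 + \left(-666 + y\right) \left(\left(111 + c{\left(-6 \right)}\right) + L{\left(-17 \right)}\right) = 390 + \left(-666 + 68\right) \left(\left(111 - 6\right) - 13\right) = 390 - 598 \left(105 - 13\right) = 390 - 55016 = -54626$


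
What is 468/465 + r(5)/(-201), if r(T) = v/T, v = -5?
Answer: 31511/31155 ≈ 1.0114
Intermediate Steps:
r(T) = -5/T
468/465 + r(5)/(-201) = 468/465 - 5/5/(-201) = 468*(1/465) - 5*⅕*(-1/201) = 156/155 - 1*(-1/201) = 156/155 + 1/201 = 31511/31155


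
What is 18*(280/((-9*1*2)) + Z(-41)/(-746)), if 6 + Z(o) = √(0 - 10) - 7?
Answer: -104323/373 - 9*I*√10/373 ≈ -279.69 - 0.076302*I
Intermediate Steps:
Z(o) = -13 + I*√10 (Z(o) = -6 + (√(0 - 10) - 7) = -6 + (√(-10) - 7) = -6 + (I*√10 - 7) = -6 + (-7 + I*√10) = -13 + I*√10)
18*(280/((-9*1*2)) + Z(-41)/(-746)) = 18*(280/((-9*1*2)) + (-13 + I*√10)/(-746)) = 18*(280/((-9*2)) + (-13 + I*√10)*(-1/746)) = 18*(280/(-18) + (13/746 - I*√10/746)) = 18*(280*(-1/18) + (13/746 - I*√10/746)) = 18*(-140/9 + (13/746 - I*√10/746)) = 18*(-104323/6714 - I*√10/746) = -104323/373 - 9*I*√10/373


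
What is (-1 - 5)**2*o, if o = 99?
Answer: 3564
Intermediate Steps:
(-1 - 5)**2*o = (-1 - 5)**2*99 = (-6)**2*99 = 36*99 = 3564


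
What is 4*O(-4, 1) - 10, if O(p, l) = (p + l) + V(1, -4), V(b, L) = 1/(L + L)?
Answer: -45/2 ≈ -22.500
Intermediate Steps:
V(b, L) = 1/(2*L)
O(p, l) = -⅛ + l + p (O(p, l) = (p + l) + (½)/(-4) = (l + p) + (½)*(-¼) = (l + p) - ⅛ = -⅛ + l + p)
4*O(-4, 1) - 10 = 4*(-⅛ + 1 - 4) - 10 = 4*(-25/8) - 10 = -25/2 - 10 = -45/2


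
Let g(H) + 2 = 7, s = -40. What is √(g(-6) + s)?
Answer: I*√35 ≈ 5.9161*I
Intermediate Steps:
g(H) = 5 (g(H) = -2 + 7 = 5)
√(g(-6) + s) = √(5 - 40) = √(-35) = I*√35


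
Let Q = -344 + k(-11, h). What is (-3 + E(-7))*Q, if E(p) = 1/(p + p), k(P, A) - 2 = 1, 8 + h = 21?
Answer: 14663/14 ≈ 1047.4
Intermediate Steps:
h = 13 (h = -8 + 21 = 13)
k(P, A) = 3 (k(P, A) = 2 + 1 = 3)
E(p) = 1/(2*p)
Q = -341 (Q = -344 + 3 = -341)
(-3 + E(-7))*Q = (-3 + (1/2)/(-7))*(-341) = (-3 + (1/2)*(-1/7))*(-341) = (-3 - 1/14)*(-341) = -43/14*(-341) = 14663/14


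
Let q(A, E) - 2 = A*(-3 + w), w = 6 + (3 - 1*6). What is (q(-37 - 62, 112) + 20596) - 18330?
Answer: 2268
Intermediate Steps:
w = 3 (w = 6 + (3 - 6) = 6 - 3 = 3)
q(A, E) = 2 (q(A, E) = 2 + A*(-3 + 3) = 2 + A*0 = 2 + 0 = 2)
(q(-37 - 62, 112) + 20596) - 18330 = (2 + 20596) - 18330 = 20598 - 18330 = 2268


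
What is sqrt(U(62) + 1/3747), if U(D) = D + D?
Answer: sqrt(1740964863)/3747 ≈ 11.136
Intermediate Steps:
U(D) = 2*D
sqrt(U(62) + 1/3747) = sqrt(2*62 + 1/3747) = sqrt(124 + 1/3747) = sqrt(464629/3747) = sqrt(1740964863)/3747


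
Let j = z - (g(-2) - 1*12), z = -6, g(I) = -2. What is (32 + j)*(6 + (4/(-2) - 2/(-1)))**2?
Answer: 1440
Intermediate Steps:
j = 8 (j = -6 - (-2 - 1*12) = -6 - (-2 - 12) = -6 - 1*(-14) = -6 + 14 = 8)
(32 + j)*(6 + (4/(-2) - 2/(-1)))**2 = (32 + 8)*(6 + (4/(-2) - 2/(-1)))**2 = 40*(6 + (4*(-1/2) - 2*(-1)))**2 = 40*(6 + (-2 + 2))**2 = 40*(6 + 0)**2 = 40*6**2 = 40*36 = 1440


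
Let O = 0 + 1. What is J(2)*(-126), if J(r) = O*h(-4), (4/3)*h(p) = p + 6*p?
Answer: 2646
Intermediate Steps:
h(p) = 21*p/4 (h(p) = 3*(p + 6*p)/4 = 3*(7*p)/4 = 21*p/4)
O = 1
J(r) = -21 (J(r) = 1*((21/4)*(-4)) = 1*(-21) = -21)
J(2)*(-126) = -21*(-126) = 2646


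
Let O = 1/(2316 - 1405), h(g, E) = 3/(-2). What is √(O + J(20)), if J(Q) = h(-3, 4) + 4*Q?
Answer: √260598838/1822 ≈ 8.8601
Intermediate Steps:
h(g, E) = -3/2 (h(g, E) = 3*(-½) = -3/2)
O = 1/911 ≈ 0.0010977
J(Q) = -3/2 + 4*Q
√(O + J(20)) = √(1/911 + (-3/2 + 4*20)) = √(1/911 + (-3/2 + 80)) = √(1/911 + 157/2) = √(143029/1822) = √260598838/1822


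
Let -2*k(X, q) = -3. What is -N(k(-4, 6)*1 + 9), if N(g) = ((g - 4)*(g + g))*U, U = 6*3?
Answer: -2457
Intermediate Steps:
k(X, q) = 3/2 (k(X, q) = -½*(-3) = 3/2)
U = 18
N(g) = 36*g*(-4 + g) (N(g) = ((g - 4)*(g + g))*18 = ((-4 + g)*(2*g))*18 = (2*g*(-4 + g))*18 = 36*g*(-4 + g))
-N(k(-4, 6)*1 + 9) = -36*((3/2)*1 + 9)*(-4 + ((3/2)*1 + 9)) = -36*(3/2 + 9)*(-4 + (3/2 + 9)) = -36*21*(-4 + 21/2)/2 = -36*21*13/(2*2) = -1*2457 = -2457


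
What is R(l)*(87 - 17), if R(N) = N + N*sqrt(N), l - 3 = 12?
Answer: 1050 + 1050*sqrt(15) ≈ 5116.6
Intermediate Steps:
l = 15 (l = 3 + 12 = 15)
R(N) = N + N**(3/2)
R(l)*(87 - 17) = (15 + 15**(3/2))*(87 - 17) = (15 + 15*sqrt(15))*70 = 1050 + 1050*sqrt(15)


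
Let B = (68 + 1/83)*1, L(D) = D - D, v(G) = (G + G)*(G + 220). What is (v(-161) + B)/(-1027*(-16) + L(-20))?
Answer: -1571189/1363856 ≈ -1.1520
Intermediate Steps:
v(G) = 2*G*(220 + G) (v(G) = (2*G)*(220 + G) = 2*G*(220 + G))
L(D) = 0
B = 5645/83 (B = (68 + 1/83)*1 = (5645/83)*1 = 5645/83 ≈ 68.012)
(v(-161) + B)/(-1027*(-16) + L(-20)) = (2*(-161)*(220 - 161) + 5645/83)/(-1027*(-16) + 0) = (2*(-161)*59 + 5645/83)/(16432 + 0) = (-18998 + 5645/83)/16432 = -1571189/83*1/16432 = -1571189/1363856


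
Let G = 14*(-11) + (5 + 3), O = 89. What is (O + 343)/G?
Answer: -216/73 ≈ -2.9589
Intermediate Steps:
G = -146 (G = -154 + 8 = -146)
(O + 343)/G = (89 + 343)/(-146) = 432*(-1/146) = -216/73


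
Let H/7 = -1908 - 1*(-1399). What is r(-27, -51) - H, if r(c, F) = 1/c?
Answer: 96200/27 ≈ 3563.0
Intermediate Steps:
H = -3563 (H = 7*(-1908 - 1*(-1399)) = 7*(-1908 + 1399) = 7*(-509) = -3563)
r(-27, -51) - H = 1/(-27) - 1*(-3563) = -1/27 + 3563 = 96200/27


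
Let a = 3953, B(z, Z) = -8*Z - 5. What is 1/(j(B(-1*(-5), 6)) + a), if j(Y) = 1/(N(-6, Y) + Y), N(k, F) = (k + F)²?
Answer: 3428/13550885 ≈ 0.00025297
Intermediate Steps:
B(z, Z) = -5 - 8*Z
N(k, F) = (F + k)²
j(Y) = 1/(Y + (-6 + Y)²) (j(Y) = 1/((Y - 6)² + Y) = 1/((-6 + Y)² + Y) = 1/(Y + (-6 + Y)²))
1/(j(B(-1*(-5), 6)) + a) = 1/(1/((-5 - 8*6) + (-6 + (-5 - 8*6))²) + 3953) = 1/(1/((-5 - 48) + (-6 + (-5 - 48))²) + 3953) = 1/(1/(-53 + (-6 - 53)²) + 3953) = 1/(1/(-53 + (-59)²) + 3953) = 1/(1/(-53 + 3481) + 3953) = 1/(1/3428 + 3953) = 1/(13550885/3428) = 3428/13550885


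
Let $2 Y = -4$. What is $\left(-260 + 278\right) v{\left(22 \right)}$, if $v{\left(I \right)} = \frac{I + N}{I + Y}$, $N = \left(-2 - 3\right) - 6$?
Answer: $\frac{99}{10} \approx 9.9$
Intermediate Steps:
$Y = -2$ ($Y = \frac{1}{2} \left(-4\right) = -2$)
$N = -11$ ($N = -5 - 6 = -11$)
$v{\left(I \right)} = \frac{-11 + I}{-2 + I}$ ($v{\left(I \right)} = \frac{I - 11}{I - 2} = \frac{-11 + I}{-2 + I}$)
$\left(-260 + 278\right) v{\left(22 \right)} = \left(-260 + 278\right) \frac{-11 + 22}{-2 + 22} = 18 \cdot \frac{1}{20} \cdot 11 = 18 \cdot \frac{11}{20} = \frac{99}{10}$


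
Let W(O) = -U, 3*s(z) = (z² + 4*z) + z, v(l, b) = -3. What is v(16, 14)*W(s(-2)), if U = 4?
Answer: 12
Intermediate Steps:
s(z) = z²/3 + 5*z/3 (s(z) = ((z² + 4*z) + z)/3 = (z² + 5*z)/3 = z²/3 + 5*z/3)
W(O) = -4 (W(O) = -1*4 = -4)
v(16, 14)*W(s(-2)) = -3*(-4) = 12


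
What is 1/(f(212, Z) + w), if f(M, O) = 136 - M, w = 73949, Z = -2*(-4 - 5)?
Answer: 1/73873 ≈ 1.3537e-5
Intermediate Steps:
Z = 18 (Z = -2*(-9) = 18)
1/(f(212, Z) + w) = 1/((136 - 1*212) + 73949) = 1/((136 - 212) + 73949) = 1/(-76 + 73949) = 1/73873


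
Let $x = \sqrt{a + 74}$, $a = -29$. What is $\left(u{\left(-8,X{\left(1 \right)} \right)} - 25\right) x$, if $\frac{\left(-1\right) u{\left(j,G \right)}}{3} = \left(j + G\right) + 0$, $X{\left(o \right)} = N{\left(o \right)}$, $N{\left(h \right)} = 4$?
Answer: $- 39 \sqrt{5} \approx -87.207$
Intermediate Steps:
$X{\left(o \right)} = 4$
$u{\left(j,G \right)} = - 3 G - 3 j$ ($u{\left(j,G \right)} = - 3 \left(\left(j + G\right) + 0\right) = - 3 \left(\left(G + j\right) + 0\right) = - 3 \left(G + j\right) = - 3 G - 3 j$)
$x = 3 \sqrt{5}$ ($x = \sqrt{-29 + 74} = \sqrt{45} = 3 \sqrt{5} \approx 6.7082$)
$\left(u{\left(-8,X{\left(1 \right)} \right)} - 25\right) x = \left(\left(\left(-3\right) 4 - -24\right) - 25\right) 3 \sqrt{5} = \left(\left(-12 + 24\right) - 25\right) 3 \sqrt{5} = \left(12 - 25\right) 3 \sqrt{5} = - 13 \cdot 3 \sqrt{5} = - 39 \sqrt{5}$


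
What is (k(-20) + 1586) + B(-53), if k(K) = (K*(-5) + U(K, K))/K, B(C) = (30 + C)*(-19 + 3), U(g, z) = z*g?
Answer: 1929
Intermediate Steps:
U(g, z) = g*z
B(C) = -480 - 16*C (B(C) = (30 + C)*(-16) = -480 - 16*C)
k(K) = (K**2 - 5*K)/K (k(K) = (K*(-5) + K*K)/K = (-5*K + K**2)/K = (K**2 - 5*K)/K)
(k(-20) + 1586) + B(-53) = ((-5 - 20) + 1586) + (-480 - 16*(-53)) = (-25 + 1586) + (-480 + 848) = 1561 + 368 = 1929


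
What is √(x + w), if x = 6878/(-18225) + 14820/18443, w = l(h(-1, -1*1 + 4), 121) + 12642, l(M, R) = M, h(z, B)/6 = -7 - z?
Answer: 2*√19537215308365507/2489805 ≈ 112.28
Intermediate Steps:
h(z, B) = -42 - 6*z (h(z, B) = 6*(-7 - z) = -42 - 6*z)
w = 12606 (w = (-42 - 6*(-1)) + 12642 = (-42 + 6) + 12642 = -36 + 12642 = 12606)
x = 143243546/336123675 (x = 6878*(-1/18225) + 14820*(1/18443) = -6878/18225 + 14820/18443 = 143243546/336123675 ≈ 0.42616)
√(x + w) = √(143243546/336123675 + 12606) = √(4237318290596/336123675) = 2*√19537215308365507/2489805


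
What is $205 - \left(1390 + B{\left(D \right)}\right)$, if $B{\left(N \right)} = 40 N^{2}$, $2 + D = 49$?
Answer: $-89545$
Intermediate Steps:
$D = 47$ ($D = -2 + 49 = 47$)
$205 - \left(1390 + B{\left(D \right)}\right) = 205 - \left(1390 + 40 \cdot 47^{2}\right) = 205 - \left(1390 + 40 \cdot 2209\right) = 205 - 89750 = -89545$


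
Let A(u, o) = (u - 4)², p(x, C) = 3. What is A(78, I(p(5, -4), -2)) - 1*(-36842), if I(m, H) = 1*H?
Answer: 42318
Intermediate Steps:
I(m, H) = H
A(u, o) = (-4 + u)²
A(78, I(p(5, -4), -2)) - 1*(-36842) = (-4 + 78)² - 1*(-36842) = 74² + 36842 = 5476 + 36842 = 42318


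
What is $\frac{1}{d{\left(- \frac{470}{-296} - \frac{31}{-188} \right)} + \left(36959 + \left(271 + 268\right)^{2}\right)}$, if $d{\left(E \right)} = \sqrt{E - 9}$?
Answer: $\frac{189829240}{62165279519401} - \frac{i \sqrt{21916617}}{186495838558203} \approx 3.0536 \cdot 10^{-6} - 2.5103 \cdot 10^{-11} i$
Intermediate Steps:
$d{\left(E \right)} = \sqrt{-9 + E}$
$\frac{1}{d{\left(- \frac{470}{-296} - \frac{31}{-188} \right)} + \left(36959 + \left(271 + 268\right)^{2}\right)} = \frac{1}{\sqrt{-9 - \left(- \frac{235}{148} - \frac{31}{188}\right)} + \left(36959 + \left(271 + 268\right)^{2}\right)} = \frac{1}{\sqrt{-9 - - \frac{3048}{1739}} + \left(36959 + 539^{2}\right)} = \frac{1}{\sqrt{-9 + \left(\frac{235}{148} + \frac{31}{188}\right)} + \left(36959 + 290521\right)} = \frac{1}{\sqrt{-9 + \frac{3048}{1739}} + 327480} = \frac{1}{\sqrt{- \frac{12603}{1739}} + 327480} = \frac{1}{\frac{i \sqrt{21916617}}{1739} + 327480} = \frac{1}{327480 + \frac{i \sqrt{21916617}}{1739}}$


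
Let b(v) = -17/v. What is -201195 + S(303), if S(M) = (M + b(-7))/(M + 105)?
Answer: -287305391/1428 ≈ -2.0119e+5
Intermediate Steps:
S(M) = (17/7 + M)/(105 + M) (S(M) = (M - 17/(-7))/(M + 105) = (M - 17*(-⅐))/(105 + M) = (M + 17/7)/(105 + M) = (17/7 + M)/(105 + M))
-201195 + S(303) = -201195 + (17/7 + 303)/(105 + 303) = -201195 + (2138/7)/408 = -201195 + (1/408)*(2138/7) = -201195 + 1069/1428 = -287305391/1428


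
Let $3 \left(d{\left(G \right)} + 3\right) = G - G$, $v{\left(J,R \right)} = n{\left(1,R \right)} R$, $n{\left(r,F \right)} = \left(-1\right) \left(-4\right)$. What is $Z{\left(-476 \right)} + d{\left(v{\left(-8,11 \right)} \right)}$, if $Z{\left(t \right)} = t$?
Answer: $-479$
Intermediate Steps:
$n{\left(r,F \right)} = 4$
$v{\left(J,R \right)} = 4 R$
$d{\left(G \right)} = -3$ ($d{\left(G \right)} = -3 + \frac{G - G}{3} = -3 + \frac{1}{3} \cdot 0 = -3 + 0 = -3$)
$Z{\left(-476 \right)} + d{\left(v{\left(-8,11 \right)} \right)} = -476 - 3 = -479$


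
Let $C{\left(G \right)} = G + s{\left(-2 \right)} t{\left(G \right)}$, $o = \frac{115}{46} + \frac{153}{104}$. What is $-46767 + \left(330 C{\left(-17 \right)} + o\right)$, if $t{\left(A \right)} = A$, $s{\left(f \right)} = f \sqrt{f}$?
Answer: $- \frac{5446795}{104} + 11220 i \sqrt{2} \approx -52373.0 + 15867.0 i$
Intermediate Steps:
$s{\left(f \right)} = f^{\frac{3}{2}}$
$o = \frac{413}{104}$ ($o = 115 \cdot \frac{1}{46} + 153 \cdot \frac{1}{104} = \frac{5}{2} + \frac{153}{104} = \frac{413}{104} \approx 3.9712$)
$C{\left(G \right)} = G - 2 i G \sqrt{2}$ ($C{\left(G \right)} = G + \left(-2\right)^{\frac{3}{2}} G = G + - 2 i \sqrt{2} G = G - 2 i G \sqrt{2}$)
$-46767 + \left(330 C{\left(-17 \right)} + o\right) = -46767 + \left(330 \left(- 17 \left(1 - 2 i \sqrt{2}\right)\right) + \frac{413}{104}\right) = -46767 + \left(330 \left(-17 + 34 i \sqrt{2}\right) + \frac{413}{104}\right) = -46767 - \left(\frac{583027}{104} - 11220 i \sqrt{2}\right) = - \frac{5446795}{104} + 11220 i \sqrt{2}$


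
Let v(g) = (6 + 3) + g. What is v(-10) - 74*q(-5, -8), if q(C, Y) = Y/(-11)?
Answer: -603/11 ≈ -54.818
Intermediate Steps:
v(g) = 9 + g
q(C, Y) = -Y/11 (q(C, Y) = Y*(-1/11) = -Y/11)
v(-10) - 74*q(-5, -8) = (9 - 10) - (-74)*(-8)/11 = -1 - 74*8/11 = -1 - 592/11 = -603/11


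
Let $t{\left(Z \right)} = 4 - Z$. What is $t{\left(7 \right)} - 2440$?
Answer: $-2443$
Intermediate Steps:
$t{\left(7 \right)} - 2440 = \left(4 - 7\right) - 2440 = -3 - 2440 = -2443$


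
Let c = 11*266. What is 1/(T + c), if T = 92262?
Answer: 1/95188 ≈ 1.0506e-5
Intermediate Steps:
c = 2926
1/(T + c) = 1/(92262 + 2926) = 1/95188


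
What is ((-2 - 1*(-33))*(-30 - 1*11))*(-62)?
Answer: 78802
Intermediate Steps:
((-2 - 1*(-33))*(-30 - 1*11))*(-62) = ((-2 + 33)*(-30 - 11))*(-62) = (31*(-41))*(-62) = -1271*(-62) = 78802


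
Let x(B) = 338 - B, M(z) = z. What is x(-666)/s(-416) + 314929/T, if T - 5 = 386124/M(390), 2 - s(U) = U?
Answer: 4310779323/13517911 ≈ 318.89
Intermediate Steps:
s(U) = 2 - U
T = 64679/65 (T = 5 + 386124/390 = 5 + 386124*(1/390) = 5 + 64354/65 = 64679/65 ≈ 995.06)
x(-666)/s(-416) + 314929/T = (338 - 1*(-666))/(2 - 1*(-416)) + 314929/(64679/65) = (338 + 666)/(2 + 416) + 314929*(65/64679) = 1004/418 + 20470385/64679 = 1004*(1/418) + 20470385/64679 = 502/209 + 20470385/64679 = 4310779323/13517911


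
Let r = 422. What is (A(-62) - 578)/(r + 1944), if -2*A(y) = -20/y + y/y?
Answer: -35877/146692 ≈ -0.24457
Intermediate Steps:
A(y) = -½ + 10/y (A(y) = -(-20/y + y/y)/2 = -(-20/y + 1)/2 = -(1 - 20/y)/2 = -½ + 10/y)
(A(-62) - 578)/(r + 1944) = ((½)*(20 - 1*(-62))/(-62) - 578)/(422 + 1944) = ((½)*(-1/62)*(20 + 62) - 578)/2366 = ((½)*(-1/62)*82 - 578)*(1/2366) = (-41/62 - 578)*(1/2366) = -35877/62*1/2366 = -35877/146692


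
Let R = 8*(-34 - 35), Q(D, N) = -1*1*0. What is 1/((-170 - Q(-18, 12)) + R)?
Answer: -1/722 ≈ -0.0013850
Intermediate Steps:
Q(D, N) = 0 (Q(D, N) = -1*0 = 0)
R = -552 (R = 8*(-69) = -552)
1/((-170 - Q(-18, 12)) + R) = 1/((-170 - 1*0) - 552) = 1/((-170 + 0) - 552) = 1/(-170 - 552) = 1/(-722) = -1/722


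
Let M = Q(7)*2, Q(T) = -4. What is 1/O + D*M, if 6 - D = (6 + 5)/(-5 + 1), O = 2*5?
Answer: -699/10 ≈ -69.900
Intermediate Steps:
O = 10
D = 35/4 (D = 6 - (6 + 5)/(-5 + 1) = 6 - 11/(-4) = 6 - (-1)*11/4 = 6 - 1*(-11/4) = 6 + 11/4 = 35/4 ≈ 8.7500)
M = -8 (M = -4*2 = -8)
1/O + D*M = 1/10 + (35/4)*(-8) = ⅒ - 70 = -699/10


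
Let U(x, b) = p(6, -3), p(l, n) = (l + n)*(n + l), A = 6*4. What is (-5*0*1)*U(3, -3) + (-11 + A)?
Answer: 13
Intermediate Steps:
A = 24
p(l, n) = (l + n)**2 (p(l, n) = (l + n)*(l + n) = (l + n)**2)
U(x, b) = 9 (U(x, b) = (6 - 3)**2 = 3**2 = 9)
(-5*0*1)*U(3, -3) + (-11 + A) = (-5*0*1)*9 + (-11 + 24) = (0*1)*9 + 13 = 0*9 + 13 = 0 + 13 = 13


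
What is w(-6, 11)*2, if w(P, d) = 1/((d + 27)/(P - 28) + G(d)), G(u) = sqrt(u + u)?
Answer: 646/5997 + 578*sqrt(22)/5997 ≈ 0.55979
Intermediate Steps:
G(u) = sqrt(2)*sqrt(u) (G(u) = sqrt(2*u) = sqrt(2)*sqrt(u))
w(P, d) = 1/(sqrt(2)*sqrt(d) + (27 + d)/(-28 + P)) (w(P, d) = 1/((d + 27)/(P - 28) + sqrt(2)*sqrt(d)) = 1/((27 + d)/(-28 + P) + sqrt(2)*sqrt(d)) = 1/(sqrt(2)*sqrt(d) + (27 + d)/(-28 + P)))
w(-6, 11)*2 = ((-28 - 6)/(27 + 11 - 28*sqrt(2)*sqrt(11) - 6*sqrt(2)*sqrt(11)))*2 = (-34/(27 + 11 - 28*sqrt(22) - 6*sqrt(22)))*2 = (-34/(38 - 34*sqrt(22)))*2 = -34/(38 - 34*sqrt(22))*2 = -68/(38 - 34*sqrt(22))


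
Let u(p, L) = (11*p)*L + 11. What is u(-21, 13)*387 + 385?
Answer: -1157519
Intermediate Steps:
u(p, L) = 11 + 11*L*p (u(p, L) = 11*L*p + 11 = 11 + 11*L*p)
u(-21, 13)*387 + 385 = (11 + 11*13*(-21))*387 + 385 = (11 - 3003)*387 + 385 = -2992*387 + 385 = -1157904 + 385 = -1157519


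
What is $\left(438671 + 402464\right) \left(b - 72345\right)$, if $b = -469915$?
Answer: $-456113865100$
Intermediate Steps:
$\left(438671 + 402464\right) \left(b - 72345\right) = \left(438671 + 402464\right) \left(-469915 - 72345\right) = 841135 \left(-469915 + \left(-116852 + 44507\right)\right) = 841135 \left(-469915 - 72345\right) = 841135 \left(-542260\right) = -456113865100$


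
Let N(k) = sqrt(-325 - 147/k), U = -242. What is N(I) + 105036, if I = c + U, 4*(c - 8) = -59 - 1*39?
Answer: 105036 + I*sqrt(86716927)/517 ≈ 1.0504e+5 + 18.012*I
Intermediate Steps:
c = -33/2 (c = 8 + (-59 - 1*39)/4 = 8 + (-59 - 39)/4 = 8 + (1/4)*(-98) = 8 - 49/2 = -33/2 ≈ -16.500)
I = -517/2 (I = -33/2 - 242 = -517/2 ≈ -258.50)
N(I) + 105036 = sqrt(-325 - 147/(-517/2)) + 105036 = sqrt(-325 - 147*(-2/517)) + 105036 = sqrt(-325 + 294/517) + 105036 = sqrt(-167731/517) + 105036 = I*sqrt(86716927)/517 + 105036 = 105036 + I*sqrt(86716927)/517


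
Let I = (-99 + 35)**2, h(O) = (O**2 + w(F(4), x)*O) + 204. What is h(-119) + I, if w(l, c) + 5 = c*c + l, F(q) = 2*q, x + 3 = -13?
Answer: -12360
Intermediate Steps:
x = -16 (x = -3 - 13 = -16)
w(l, c) = -5 + l + c**2 (w(l, c) = -5 + (c*c + l) = -5 + (c**2 + l) = -5 + (l + c**2) = -5 + l + c**2)
h(O) = 204 + O**2 + 259*O (h(O) = (O**2 + (-5 + 2*4 + (-16)**2)*O) + 204 = (O**2 + (-5 + 8 + 256)*O) + 204 = (O**2 + 259*O) + 204 = 204 + O**2 + 259*O)
I = 4096 (I = (-64)**2 = 4096)
h(-119) + I = (204 + (-119)**2 + 259*(-119)) + 4096 = (204 + 14161 - 30821) + 4096 = -16456 + 4096 = -12360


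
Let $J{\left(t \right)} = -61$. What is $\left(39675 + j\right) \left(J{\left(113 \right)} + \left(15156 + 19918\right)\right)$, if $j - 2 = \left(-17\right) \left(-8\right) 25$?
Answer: $1508255001$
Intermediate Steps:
$j = 3402$ ($j = 2 + \left(-17\right) \left(-8\right) 25 = 2 + 136 \cdot 25 = 2 + 3400 = 3402$)
$\left(39675 + j\right) \left(J{\left(113 \right)} + \left(15156 + 19918\right)\right) = \left(39675 + 3402\right) \left(-61 + \left(15156 + 19918\right)\right) = 43077 \left(-61 + 35074\right) = 43077 \cdot 35013 = 1508255001$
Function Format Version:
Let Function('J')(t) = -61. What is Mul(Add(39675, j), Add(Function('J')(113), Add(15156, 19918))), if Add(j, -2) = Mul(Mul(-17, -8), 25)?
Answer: 1508255001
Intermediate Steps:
j = 3402 (j = Add(2, Mul(Mul(-17, -8), 25)) = Add(2, Mul(136, 25)) = Add(2, 3400) = 3402)
Mul(Add(39675, j), Add(Function('J')(113), Add(15156, 19918))) = Mul(Add(39675, 3402), Add(-61, Add(15156, 19918))) = Mul(43077, Add(-61, 35074)) = Mul(43077, 35013) = 1508255001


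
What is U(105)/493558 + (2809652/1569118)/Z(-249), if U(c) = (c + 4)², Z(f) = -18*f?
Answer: 21235816773893/867772056236202 ≈ 0.024472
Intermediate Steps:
U(c) = (4 + c)²
U(105)/493558 + (2809652/1569118)/Z(-249) = (4 + 105)²/493558 + (2809652/1569118)/((-18*(-249))) = 109²*(1/493558) + (2809652*(1/1569118))/4482 = 11881*(1/493558) + (1404826/784559)*(1/4482) = 11881/493558 + 702413/1758196719 = 21235816773893/867772056236202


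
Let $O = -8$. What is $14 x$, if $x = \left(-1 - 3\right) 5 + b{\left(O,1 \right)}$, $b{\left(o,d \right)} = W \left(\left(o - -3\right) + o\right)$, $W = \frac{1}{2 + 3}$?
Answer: $- \frac{1582}{5} \approx -316.4$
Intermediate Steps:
$W = \frac{1}{5} \approx 0.2$
$b{\left(o,d \right)} = \frac{3}{5} + \frac{2 o}{5}$ ($b{\left(o,d \right)} = \frac{\left(o - -3\right) + o}{5} = \frac{\left(o + 3\right) + o}{5} = \frac{\left(3 + o\right) + o}{5} = \frac{3 + 2 o}{5} = \frac{3}{5} + \frac{2 o}{5}$)
$x = - \frac{113}{5}$ ($x = \left(-1 - 3\right) 5 + \left(\frac{3}{5} + \frac{2}{5} \left(-8\right)\right) = \left(-1 - 3\right) 5 + \left(\frac{3}{5} - \frac{16}{5}\right) = \left(-4\right) 5 - \frac{13}{5} = -20 - \frac{13}{5} = - \frac{113}{5} \approx -22.6$)
$14 x = 14 \left(- \frac{113}{5}\right) = - \frac{1582}{5}$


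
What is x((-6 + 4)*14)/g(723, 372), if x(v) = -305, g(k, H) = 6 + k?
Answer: -305/729 ≈ -0.41838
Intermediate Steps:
x((-6 + 4)*14)/g(723, 372) = -305/(6 + 723) = -305/729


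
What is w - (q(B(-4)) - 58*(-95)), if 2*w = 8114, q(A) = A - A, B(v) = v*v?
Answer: -1453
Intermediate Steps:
B(v) = v²
q(A) = 0
w = 4057 (w = (½)*8114 = 4057)
w - (q(B(-4)) - 58*(-95)) = 4057 - (0 - 58*(-95)) = 4057 - (0 + 5510) = 4057 - 1*5510 = 4057 - 5510 = -1453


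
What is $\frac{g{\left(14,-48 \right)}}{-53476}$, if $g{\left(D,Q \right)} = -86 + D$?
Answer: $\frac{18}{13369} \approx 0.0013464$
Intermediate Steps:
$\frac{g{\left(14,-48 \right)}}{-53476} = \frac{-86 + 14}{-53476} = \left(-72\right) \left(- \frac{1}{53476}\right) = \frac{18}{13369}$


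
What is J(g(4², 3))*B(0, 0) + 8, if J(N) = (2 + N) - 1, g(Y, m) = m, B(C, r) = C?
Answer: 8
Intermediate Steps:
J(N) = 1 + N
J(g(4², 3))*B(0, 0) + 8 = (1 + 3)*0 + 8 = 4*0 + 8 = 0 + 8 = 8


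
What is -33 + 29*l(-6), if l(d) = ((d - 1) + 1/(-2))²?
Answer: 6393/4 ≈ 1598.3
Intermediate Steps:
l(d) = (-3/2 + d)² (l(d) = ((-1 + d) - ½)² = (-3/2 + d)²)
-33 + 29*l(-6) = -33 + 29*((-3 + 2*(-6))²/4) = -33 + 29*((-3 - 12)²/4) = -33 + 29*((¼)*(-15)²) = -33 + 29*((¼)*225) = -33 + 29*(225/4) = -33 + 6525/4 = 6393/4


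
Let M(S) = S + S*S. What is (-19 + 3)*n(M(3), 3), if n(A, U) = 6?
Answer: -96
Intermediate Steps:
M(S) = S + S²
(-19 + 3)*n(M(3), 3) = (-19 + 3)*6 = -16*6 = -96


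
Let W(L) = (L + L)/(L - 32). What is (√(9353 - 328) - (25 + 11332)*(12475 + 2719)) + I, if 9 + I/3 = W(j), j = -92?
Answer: -5349303752/31 ≈ -1.7256e+8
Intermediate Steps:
W(L) = 2*L/(-32 + L) (W(L) = (2*L)/(-32 + L) = 2*L/(-32 + L))
I = -699/31 (I = -27 + 3*(2*(-92)/(-32 - 92)) = -27 + 3*(2*(-92)/(-124)) = -27 + 3*(2*(-92)*(-1/124)) = -27 + 3*(46/31) = -27 + 138/31 = -699/31 ≈ -22.548)
(√(9353 - 328) - (25 + 11332)*(12475 + 2719)) + I = (√(9353 - 328) - (25 + 11332)*(12475 + 2719)) - 699/31 = (√9025 - 11357*15194) - 699/31 = (95 - 1*172558258) - 699/31 = (95 - 172558258) - 699/31 = -172558163 - 699/31 = -5349303752/31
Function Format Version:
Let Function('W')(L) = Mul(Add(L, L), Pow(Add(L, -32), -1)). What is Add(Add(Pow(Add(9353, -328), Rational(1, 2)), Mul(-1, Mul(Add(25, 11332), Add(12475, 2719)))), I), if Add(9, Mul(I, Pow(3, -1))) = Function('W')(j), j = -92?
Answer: Rational(-5349303752, 31) ≈ -1.7256e+8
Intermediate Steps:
Function('W')(L) = Mul(2, L, Pow(Add(-32, L), -1)) (Function('W')(L) = Mul(Mul(2, L), Pow(Add(-32, L), -1)) = Mul(2, L, Pow(Add(-32, L), -1)))
I = Rational(-699, 31) (I = Add(-27, Mul(3, Mul(2, -92, Pow(Add(-32, -92), -1)))) = Add(-27, Mul(3, Mul(2, -92, Pow(-124, -1)))) = Add(-27, Mul(3, Mul(2, -92, Rational(-1, 124)))) = Add(-27, Mul(3, Rational(46, 31))) = Add(-27, Rational(138, 31)) = Rational(-699, 31) ≈ -22.548)
Add(Add(Pow(Add(9353, -328), Rational(1, 2)), Mul(-1, Mul(Add(25, 11332), Add(12475, 2719)))), I) = Add(Add(Pow(Add(9353, -328), Rational(1, 2)), Mul(-1, Mul(Add(25, 11332), Add(12475, 2719)))), Rational(-699, 31)) = Add(Add(Pow(9025, Rational(1, 2)), Mul(-1, Mul(11357, 15194))), Rational(-699, 31)) = Add(Add(95, Mul(-1, 172558258)), Rational(-699, 31)) = Add(Add(95, -172558258), Rational(-699, 31)) = Add(-172558163, Rational(-699, 31)) = Rational(-5349303752, 31)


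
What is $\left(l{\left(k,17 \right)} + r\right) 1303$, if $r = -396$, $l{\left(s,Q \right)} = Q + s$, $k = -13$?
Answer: $-510776$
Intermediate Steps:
$\left(l{\left(k,17 \right)} + r\right) 1303 = \left(\left(17 - 13\right) - 396\right) 1303 = \left(4 - 396\right) 1303 = \left(-392\right) 1303 = -510776$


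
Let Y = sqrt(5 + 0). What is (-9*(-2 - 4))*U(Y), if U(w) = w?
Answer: 54*sqrt(5) ≈ 120.75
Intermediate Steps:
Y = sqrt(5) ≈ 2.2361
(-9*(-2 - 4))*U(Y) = (-9*(-2 - 4))*sqrt(5) = (-9*(-6))*sqrt(5) = 54*sqrt(5)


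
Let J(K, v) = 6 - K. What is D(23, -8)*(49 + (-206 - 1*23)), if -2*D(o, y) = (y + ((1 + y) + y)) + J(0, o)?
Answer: -1530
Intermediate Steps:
D(o, y) = -7/2 - 3*y/2 (D(o, y) = -((y + ((1 + y) + y)) + (6 - 1*0))/2 = -((y + (1 + 2*y)) + (6 + 0))/2 = -((1 + 3*y) + 6)/2 = -(7 + 3*y)/2 = -7/2 - 3*y/2)
D(23, -8)*(49 + (-206 - 1*23)) = (-7/2 - 3/2*(-8))*(49 + (-206 - 1*23)) = (-7/2 + 12)*(49 + (-206 - 23)) = 17*(49 - 229)/2 = (17/2)*(-180) = -1530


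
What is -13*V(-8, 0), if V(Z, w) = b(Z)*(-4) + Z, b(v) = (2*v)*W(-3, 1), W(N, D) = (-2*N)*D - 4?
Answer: -1560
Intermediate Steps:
W(N, D) = -4 - 2*D*N (W(N, D) = -2*D*N - 4 = -4 - 2*D*N)
b(v) = 4*v (b(v) = (2*v)*(-4 - 2*1*(-3)) = (2*v)*(-4 + 6) = (2*v)*2 = 4*v)
V(Z, w) = -15*Z (V(Z, w) = (4*Z)*(-4) + Z = -16*Z + Z = -15*Z)
-13*V(-8, 0) = -(-195)*(-8) = -13*120 = -1560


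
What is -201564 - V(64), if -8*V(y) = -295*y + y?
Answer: -203916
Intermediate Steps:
V(y) = 147*y/4 (V(y) = -(-295*y + y)/8 = -(-147)*y/4 = 147*y/4)
-201564 - V(64) = -201564 - 147*64/4 = -201564 - 1*2352 = -201564 - 2352 = -203916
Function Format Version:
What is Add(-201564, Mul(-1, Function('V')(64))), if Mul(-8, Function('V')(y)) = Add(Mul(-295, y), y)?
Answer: -203916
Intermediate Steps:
Function('V')(y) = Mul(Rational(147, 4), y) (Function('V')(y) = Mul(Rational(-1, 8), Add(Mul(-295, y), y)) = Mul(Rational(-1, 8), Mul(-294, y)) = Mul(Rational(147, 4), y))
Add(-201564, Mul(-1, Function('V')(64))) = Add(-201564, Mul(-1, Mul(Rational(147, 4), 64))) = Add(-201564, Mul(-1, 2352)) = Add(-201564, -2352) = -203916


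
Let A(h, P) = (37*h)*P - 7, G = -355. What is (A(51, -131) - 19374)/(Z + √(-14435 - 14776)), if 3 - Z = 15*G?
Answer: -473442528/9472265 + 266578*I*√29211/28416795 ≈ -49.982 + 1.6033*I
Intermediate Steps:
A(h, P) = -7 + 37*P*h (A(h, P) = 37*P*h - 7 = -7 + 37*P*h)
Z = 5328 (Z = 3 - 15*(-355) = 3 - 1*(-5325) = 3 + 5325 = 5328)
(A(51, -131) - 19374)/(Z + √(-14435 - 14776)) = ((-7 + 37*(-131)*51) - 19374)/(5328 + √(-14435 - 14776)) = ((-7 - 247197) - 19374)/(5328 + √(-29211)) = (-247204 - 19374)/(5328 + I*√29211) = -266578/(5328 + I*√29211)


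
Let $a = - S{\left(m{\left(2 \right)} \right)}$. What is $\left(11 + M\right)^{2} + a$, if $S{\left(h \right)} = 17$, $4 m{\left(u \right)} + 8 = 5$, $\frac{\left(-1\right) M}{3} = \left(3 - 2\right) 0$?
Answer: $104$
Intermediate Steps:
$M = 0$ ($M = - 3 \left(3 - 2\right) 0 = - 3 \cdot 1 \cdot 0 = \left(-3\right) 0 = 0$)
$m{\left(u \right)} = - \frac{3}{4}$ ($m{\left(u \right)} = -2 + \frac{1}{4} \cdot 5 = -2 + \frac{5}{4} = - \frac{3}{4}$)
$a = -17$ ($a = \left(-1\right) 17 = -17$)
$\left(11 + M\right)^{2} + a = \left(11 + 0\right)^{2} - 17 = 11^{2} - 17 = 121 - 17 = 104$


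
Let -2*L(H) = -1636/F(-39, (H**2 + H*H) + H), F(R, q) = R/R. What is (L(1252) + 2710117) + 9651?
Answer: 2720586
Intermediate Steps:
F(R, q) = 1
L(H) = 818 (L(H) = -(-818)/1 = -(-818) = -1/2*(-1636) = 818)
(L(1252) + 2710117) + 9651 = (818 + 2710117) + 9651 = 2710935 + 9651 = 2720586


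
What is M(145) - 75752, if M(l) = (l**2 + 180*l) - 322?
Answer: -28949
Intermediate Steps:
M(l) = -322 + l**2 + 180*l
M(145) - 75752 = (-322 + 145**2 + 180*145) - 75752 = (-322 + 21025 + 26100) - 75752 = 46803 - 75752 = -28949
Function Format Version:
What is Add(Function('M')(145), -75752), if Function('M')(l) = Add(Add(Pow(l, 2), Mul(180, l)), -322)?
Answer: -28949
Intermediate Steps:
Function('M')(l) = Add(-322, Pow(l, 2), Mul(180, l))
Add(Function('M')(145), -75752) = Add(Add(-322, Pow(145, 2), Mul(180, 145)), -75752) = Add(Add(-322, 21025, 26100), -75752) = Add(46803, -75752) = -28949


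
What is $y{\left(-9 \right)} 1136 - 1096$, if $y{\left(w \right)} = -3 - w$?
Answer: $5720$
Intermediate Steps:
$y{\left(-9 \right)} 1136 - 1096 = \left(-3 - -9\right) 1136 - 1096 = \left(-3 + 9\right) 1136 - 1096 = 6 \cdot 1136 - 1096 = 6816 - 1096 = 5720$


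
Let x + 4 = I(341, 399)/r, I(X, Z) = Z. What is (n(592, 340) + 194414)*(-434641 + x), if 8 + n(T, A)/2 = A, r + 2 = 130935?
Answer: -11101766741394108/130933 ≈ -8.4790e+10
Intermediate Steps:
r = 130933 (r = -2 + 130935 = 130933)
n(T, A) = -16 + 2*A
x = -523333/130933 (x = -4 + 399/130933 = -523333/130933 ≈ -3.9970)
(n(592, 340) + 194414)*(-434641 + x) = ((-16 + 2*340) + 194414)*(-434641 - 523333/130933) = ((-16 + 680) + 194414)*(-56909373386/130933) = (664 + 194414)*(-56909373386/130933) = 195078*(-56909373386/130933) = -11101766741394108/130933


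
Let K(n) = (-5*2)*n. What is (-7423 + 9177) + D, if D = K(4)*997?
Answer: -38126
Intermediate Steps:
K(n) = -10*n
D = -39880 (D = -10*4*997 = -40*997 = -39880)
(-7423 + 9177) + D = (-7423 + 9177) - 39880 = 1754 - 39880 = -38126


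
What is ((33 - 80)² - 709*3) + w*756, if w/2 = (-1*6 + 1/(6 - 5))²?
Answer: 37882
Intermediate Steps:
w = 50 (w = 2*(-1*6 + 1/(6 - 5))² = 2*(-6 + 1/1)² = 2*(-6 + 1)² = 2*(-5)² = 2*25 = 50)
((33 - 80)² - 709*3) + w*756 = ((33 - 80)² - 709*3) + 50*756 = ((-47)² - 2127) + 37800 = (2209 - 2127) + 37800 = 82 + 37800 = 37882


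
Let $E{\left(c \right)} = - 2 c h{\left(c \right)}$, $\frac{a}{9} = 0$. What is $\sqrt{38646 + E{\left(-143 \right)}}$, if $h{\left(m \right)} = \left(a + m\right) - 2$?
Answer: $2 i \sqrt{706} \approx 53.141 i$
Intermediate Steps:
$a = 0$ ($a = 9 \cdot 0 = 0$)
$h{\left(m \right)} = -2 + m$ ($h{\left(m \right)} = \left(0 + m\right) - 2 = m - 2 = -2 + m$)
$E{\left(c \right)} = - 2 c \left(-2 + c\right)$
$\sqrt{38646 + E{\left(-143 \right)}} = \sqrt{38646 + 2 \left(-143\right) \left(2 - -143\right)} = \sqrt{38646 + 2 \left(-143\right) \left(2 + 143\right)} = \sqrt{38646 + 2 \left(-143\right) 145} = \sqrt{38646 - 41470} = \sqrt{-2824} = 2 i \sqrt{706}$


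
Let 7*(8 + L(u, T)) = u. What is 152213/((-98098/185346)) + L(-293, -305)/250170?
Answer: -504129552243539/1752941190 ≈ -2.8759e+5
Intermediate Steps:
L(u, T) = -8 + u/7
152213/((-98098/185346)) + L(-293, -305)/250170 = 152213/((-98098/185346)) + (-8 + (⅐)*(-293))/250170 = 152213/((-98098*1/185346)) + (-8 - 293/7)*(1/250170) = 152213/(-7007/13239) - 349/7*1/250170 = 152213*(-13239/7007) - 349/1751190 = -2015147907/7007 - 349/1751190 = -504129552243539/1752941190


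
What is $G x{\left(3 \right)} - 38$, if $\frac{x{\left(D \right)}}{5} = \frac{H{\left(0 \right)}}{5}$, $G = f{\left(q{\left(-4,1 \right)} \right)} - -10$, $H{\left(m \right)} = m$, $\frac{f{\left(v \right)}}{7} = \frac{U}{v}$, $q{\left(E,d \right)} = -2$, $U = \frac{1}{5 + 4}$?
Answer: $-38$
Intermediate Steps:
$U = \frac{1}{9} \approx 0.11111$
$f{\left(v \right)} = \frac{7}{9 v}$ ($f{\left(v \right)} = 7 \frac{1}{9 v} = \frac{7}{9 v}$)
$G = \frac{173}{18}$ ($G = \frac{7}{9 \left(-2\right)} - -10 = \frac{7}{9} \left(- \frac{1}{2}\right) + 10 = - \frac{7}{18} + 10 = \frac{173}{18} \approx 9.6111$)
$x{\left(D \right)} = 0$ ($x{\left(D \right)} = 5 \cdot \frac{0}{5} = 5 \cdot 0 \cdot \frac{1}{5} = 5 \cdot 0 = 0$)
$G x{\left(3 \right)} - 38 = \frac{173}{18} \cdot 0 - 38 = 0 - 38 = -38$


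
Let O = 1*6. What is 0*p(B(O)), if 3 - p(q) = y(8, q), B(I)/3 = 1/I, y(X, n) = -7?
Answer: 0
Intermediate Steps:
O = 6
B(I) = 3/I
p(q) = 10 (p(q) = 3 - 1*(-7) = 3 + 7 = 10)
0*p(B(O)) = 0*10 = 0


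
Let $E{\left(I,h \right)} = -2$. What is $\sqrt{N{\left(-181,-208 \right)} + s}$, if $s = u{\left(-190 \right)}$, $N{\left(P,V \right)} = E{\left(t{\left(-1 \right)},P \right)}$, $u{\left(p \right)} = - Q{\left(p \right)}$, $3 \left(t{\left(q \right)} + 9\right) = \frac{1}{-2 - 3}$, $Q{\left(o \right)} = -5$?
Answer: $\sqrt{3} \approx 1.732$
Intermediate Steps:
$t{\left(q \right)} = - \frac{136}{15}$ ($t{\left(q \right)} = -9 + \frac{1}{3 \left(-2 - 3\right)} = -9 + \frac{1}{3 \left(-5\right)} = -9 + \frac{1}{3} \left(- \frac{1}{5}\right) = -9 - \frac{1}{15} = - \frac{136}{15}$)
$u{\left(p \right)} = 5$ ($u{\left(p \right)} = \left(-1\right) \left(-5\right) = 5$)
$N{\left(P,V \right)} = -2$
$s = 5$
$\sqrt{N{\left(-181,-208 \right)} + s} = \sqrt{-2 + 5} = \sqrt{3}$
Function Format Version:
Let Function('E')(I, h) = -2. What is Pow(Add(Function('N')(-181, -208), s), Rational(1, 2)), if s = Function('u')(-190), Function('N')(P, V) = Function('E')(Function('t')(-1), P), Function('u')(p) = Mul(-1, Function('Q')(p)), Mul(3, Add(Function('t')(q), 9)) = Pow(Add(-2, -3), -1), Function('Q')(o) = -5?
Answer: Pow(3, Rational(1, 2)) ≈ 1.7320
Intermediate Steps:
Function('t')(q) = Rational(-136, 15) (Function('t')(q) = Add(-9, Mul(Rational(1, 3), Pow(Add(-2, -3), -1))) = Add(-9, Mul(Rational(1, 3), Pow(-5, -1))) = Add(-9, Mul(Rational(1, 3), Rational(-1, 5))) = Add(-9, Rational(-1, 15)) = Rational(-136, 15))
Function('u')(p) = 5 (Function('u')(p) = Mul(-1, -5) = 5)
Function('N')(P, V) = -2
s = 5
Pow(Add(Function('N')(-181, -208), s), Rational(1, 2)) = Pow(Add(-2, 5), Rational(1, 2)) = Pow(3, Rational(1, 2))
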